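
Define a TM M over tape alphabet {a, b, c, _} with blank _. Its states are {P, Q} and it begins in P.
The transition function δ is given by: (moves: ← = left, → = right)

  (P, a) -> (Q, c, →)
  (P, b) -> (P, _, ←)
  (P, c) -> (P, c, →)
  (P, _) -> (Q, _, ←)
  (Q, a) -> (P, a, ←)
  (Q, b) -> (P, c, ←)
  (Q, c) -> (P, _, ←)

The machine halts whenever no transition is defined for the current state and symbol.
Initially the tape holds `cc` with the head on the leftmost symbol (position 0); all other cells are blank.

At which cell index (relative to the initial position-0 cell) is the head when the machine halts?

-2

state=P head=0 tape=__[c]c_   (P,c)→(P,c,→)
state=P head=1 tape=__c[c]_   (P,c)→(P,c,→)
state=P head=2 tape=__cc[_]   (P,_)→(Q,_,←)
state=Q head=1 tape=__c[c]_   (Q,c)→(P,_,←)
state=P head=0 tape=__[c]__   (P,c)→(P,c,→)
state=P head=1 tape=__c[_]_   (P,_)→(Q,_,←)
state=Q head=0 tape=__[c]__   (Q,c)→(P,_,←)
state=P head=-1 tape=_[_]___   (P,_)→(Q,_,←)
state=Q head=-2 tape=[_]____
At halt the head is at cell -2.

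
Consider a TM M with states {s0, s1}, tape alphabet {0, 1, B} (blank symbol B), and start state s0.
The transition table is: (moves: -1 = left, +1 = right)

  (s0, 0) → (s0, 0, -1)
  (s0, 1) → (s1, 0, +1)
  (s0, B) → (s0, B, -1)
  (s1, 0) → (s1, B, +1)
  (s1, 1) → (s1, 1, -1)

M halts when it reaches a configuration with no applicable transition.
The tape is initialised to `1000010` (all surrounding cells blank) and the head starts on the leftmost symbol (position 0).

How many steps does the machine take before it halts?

6

s0 | [1]000010   read 1 → write 0, move +1, go to s1
s1 | 0[0]00010   read 0 → write B, move +1, go to s1
s1 | 0B[0]0010   read 0 → write B, move +1, go to s1
s1 | 0BB[0]010   read 0 → write B, move +1, go to s1
s1 | 0BBB[0]10   read 0 → write B, move +1, go to s1
s1 | 0BBBB[1]0   read 1 → write 1, move -1, go to s1
s1 | 0BBB[B]10
M halts after 6 transitions.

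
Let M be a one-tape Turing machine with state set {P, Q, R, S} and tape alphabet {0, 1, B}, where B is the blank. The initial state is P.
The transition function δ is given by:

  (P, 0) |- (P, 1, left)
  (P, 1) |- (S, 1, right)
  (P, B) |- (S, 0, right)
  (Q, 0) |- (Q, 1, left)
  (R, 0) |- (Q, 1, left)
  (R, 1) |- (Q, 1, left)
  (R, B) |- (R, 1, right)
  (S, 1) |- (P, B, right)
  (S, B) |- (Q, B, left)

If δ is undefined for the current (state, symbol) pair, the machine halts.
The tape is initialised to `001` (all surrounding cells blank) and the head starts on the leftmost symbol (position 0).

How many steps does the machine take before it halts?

8

state=P head=0 tape=B[0]01B   (P,0)→(P,1,left)
state=P head=-1 tape=[B]101B   (P,B)→(S,0,right)
state=S head=0 tape=0[1]01B   (S,1)→(P,B,right)
state=P head=1 tape=0B[0]1B   (P,0)→(P,1,left)
state=P head=0 tape=0[B]11B   (P,B)→(S,0,right)
state=S head=1 tape=00[1]1B   (S,1)→(P,B,right)
state=P head=2 tape=00B[1]B   (P,1)→(S,1,right)
state=S head=3 tape=00B1[B]   (S,B)→(Q,B,left)
state=Q head=2 tape=00B[1]B
M halts after 8 transitions.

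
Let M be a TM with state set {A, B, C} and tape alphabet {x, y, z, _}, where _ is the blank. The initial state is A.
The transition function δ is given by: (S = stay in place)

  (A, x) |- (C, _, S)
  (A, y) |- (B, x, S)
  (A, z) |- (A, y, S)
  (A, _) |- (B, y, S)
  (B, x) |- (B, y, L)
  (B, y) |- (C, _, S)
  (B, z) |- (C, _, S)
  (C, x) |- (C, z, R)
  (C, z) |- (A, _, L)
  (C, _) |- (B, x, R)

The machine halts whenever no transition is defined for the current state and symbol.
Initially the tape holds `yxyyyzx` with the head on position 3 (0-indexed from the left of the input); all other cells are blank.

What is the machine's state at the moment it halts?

state=A head=3 tape=yxy[y]yzx_   (A,y)→(B,x,S)
state=B head=3 tape=yxy[x]yzx_   (B,x)→(B,y,L)
state=B head=2 tape=yx[y]yyzx_   (B,y)→(C,_,S)
state=C head=2 tape=yx[_]yyzx_   (C,_)→(B,x,R)
state=B head=3 tape=yxx[y]yzx_   (B,y)→(C,_,S)
state=C head=3 tape=yxx[_]yzx_   (C,_)→(B,x,R)
state=B head=4 tape=yxxx[y]zx_   (B,y)→(C,_,S)
state=C head=4 tape=yxxx[_]zx_   (C,_)→(B,x,R)
state=B head=5 tape=yxxxx[z]x_   (B,z)→(C,_,S)
state=C head=5 tape=yxxxx[_]x_   (C,_)→(B,x,R)
state=B head=6 tape=yxxxxx[x]_   (B,x)→(B,y,L)
state=B head=5 tape=yxxxx[x]y_   (B,x)→(B,y,L)
state=B head=4 tape=yxxx[x]yy_   (B,x)→(B,y,L)
state=B head=3 tape=yxx[x]yyy_   (B,x)→(B,y,L)
state=B head=2 tape=yx[x]yyyy_   (B,x)→(B,y,L)
state=B head=1 tape=y[x]yyyyy_   (B,x)→(B,y,L)
state=B head=0 tape=[y]yyyyyy_   (B,y)→(C,_,S)
state=C head=0 tape=[_]yyyyyy_   (C,_)→(B,x,R)
state=B head=1 tape=x[y]yyyyy_   (B,y)→(C,_,S)
state=C head=1 tape=x[_]yyyyy_   (C,_)→(B,x,R)
state=B head=2 tape=xx[y]yyyy_   (B,y)→(C,_,S)
state=C head=2 tape=xx[_]yyyy_   (C,_)→(B,x,R)
state=B head=3 tape=xxx[y]yyy_   (B,y)→(C,_,S)
state=C head=3 tape=xxx[_]yyy_   (C,_)→(B,x,R)
state=B head=4 tape=xxxx[y]yy_   (B,y)→(C,_,S)
state=C head=4 tape=xxxx[_]yy_   (C,_)→(B,x,R)
state=B head=5 tape=xxxxx[y]y_   (B,y)→(C,_,S)
state=C head=5 tape=xxxxx[_]y_   (C,_)→(B,x,R)
state=B head=6 tape=xxxxxx[y]_   (B,y)→(C,_,S)
state=C head=6 tape=xxxxxx[_]_   (C,_)→(B,x,R)
state=B head=7 tape=xxxxxxx[_]
No transition is defined for (B, _); M halts in state B.

B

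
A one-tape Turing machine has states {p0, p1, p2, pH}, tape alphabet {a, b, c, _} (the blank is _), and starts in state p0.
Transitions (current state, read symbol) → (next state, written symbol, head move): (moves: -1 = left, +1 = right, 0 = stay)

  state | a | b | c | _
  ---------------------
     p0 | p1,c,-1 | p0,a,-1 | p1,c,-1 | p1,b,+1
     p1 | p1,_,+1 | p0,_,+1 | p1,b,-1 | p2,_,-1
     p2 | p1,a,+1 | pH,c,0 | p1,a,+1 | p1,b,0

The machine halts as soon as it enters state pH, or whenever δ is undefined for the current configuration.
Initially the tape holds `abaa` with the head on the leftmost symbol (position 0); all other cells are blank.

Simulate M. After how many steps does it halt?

28

state=p0 head=0 tape=__[a]baa__   (p0,a)→(p1,c,-1)
state=p1 head=-1 tape=_[_]cbaa__   (p1,_)→(p2,_,-1)
state=p2 head=-2 tape=[_]_cbaa__   (p2,_)→(p1,b,0)
state=p1 head=-2 tape=[b]_cbaa__   (p1,b)→(p0,_,+1)
state=p0 head=-1 tape=_[_]cbaa__   (p0,_)→(p1,b,+1)
state=p1 head=0 tape=_b[c]baa__   (p1,c)→(p1,b,-1)
state=p1 head=-1 tape=_[b]bbaa__   (p1,b)→(p0,_,+1)
state=p0 head=0 tape=__[b]baa__   (p0,b)→(p0,a,-1)
state=p0 head=-1 tape=_[_]abaa__   (p0,_)→(p1,b,+1)
state=p1 head=0 tape=_b[a]baa__   (p1,a)→(p1,_,+1)
state=p1 head=1 tape=_b_[b]aa__   (p1,b)→(p0,_,+1)
state=p0 head=2 tape=_b__[a]a__   (p0,a)→(p1,c,-1)
state=p1 head=1 tape=_b_[_]ca__   (p1,_)→(p2,_,-1)
state=p2 head=0 tape=_b[_]_ca__   (p2,_)→(p1,b,0)
state=p1 head=0 tape=_b[b]_ca__   (p1,b)→(p0,_,+1)
state=p0 head=1 tape=_b_[_]ca__   (p0,_)→(p1,b,+1)
state=p1 head=2 tape=_b_b[c]a__   (p1,c)→(p1,b,-1)
state=p1 head=1 tape=_b_[b]ba__   (p1,b)→(p0,_,+1)
state=p0 head=2 tape=_b__[b]a__   (p0,b)→(p0,a,-1)
state=p0 head=1 tape=_b_[_]aa__   (p0,_)→(p1,b,+1)
state=p1 head=2 tape=_b_b[a]a__   (p1,a)→(p1,_,+1)
state=p1 head=3 tape=_b_b_[a]__   (p1,a)→(p1,_,+1)
state=p1 head=4 tape=_b_b__[_]_   (p1,_)→(p2,_,-1)
state=p2 head=3 tape=_b_b_[_]__   (p2,_)→(p1,b,0)
state=p1 head=3 tape=_b_b_[b]__   (p1,b)→(p0,_,+1)
state=p0 head=4 tape=_b_b__[_]_   (p0,_)→(p1,b,+1)
state=p1 head=5 tape=_b_b__b[_]   (p1,_)→(p2,_,-1)
state=p2 head=4 tape=_b_b__[b]_   (p2,b)→(pH,c,0)
state=pH head=4 tape=_b_b__[c]_
M halts after 28 transitions.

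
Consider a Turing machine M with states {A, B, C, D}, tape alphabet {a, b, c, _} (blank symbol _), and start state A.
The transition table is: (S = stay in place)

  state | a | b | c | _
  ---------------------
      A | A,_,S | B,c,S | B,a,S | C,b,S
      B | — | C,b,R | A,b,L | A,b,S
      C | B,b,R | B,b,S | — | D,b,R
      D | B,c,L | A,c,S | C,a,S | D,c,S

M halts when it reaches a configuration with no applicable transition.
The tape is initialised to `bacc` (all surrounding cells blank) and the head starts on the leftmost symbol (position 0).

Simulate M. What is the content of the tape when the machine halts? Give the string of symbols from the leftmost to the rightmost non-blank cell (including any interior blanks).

bbbbbc

A | __[b]acc   read b → write c, move S, go to B
B | __[c]acc   read c → write b, move L, go to A
A | _[_]bacc   read _ → write b, move S, go to C
C | _[b]bacc   read b → write b, move S, go to B
B | _[b]bacc   read b → write b, move R, go to C
C | _b[b]acc   read b → write b, move S, go to B
B | _b[b]acc   read b → write b, move R, go to C
C | _bb[a]cc   read a → write b, move R, go to B
B | _bbb[c]c   read c → write b, move L, go to A
A | _bb[b]bc   read b → write c, move S, go to B
B | _bb[c]bc   read c → write b, move L, go to A
A | _b[b]bbc   read b → write c, move S, go to B
B | _b[c]bbc   read c → write b, move L, go to A
A | _[b]bbbc   read b → write c, move S, go to B
B | _[c]bbbc   read c → write b, move L, go to A
A | [_]bbbbc   read _ → write b, move S, go to C
C | [b]bbbbc   read b → write b, move S, go to B
B | [b]bbbbc   read b → write b, move R, go to C
C | b[b]bbbc   read b → write b, move S, go to B
B | b[b]bbbc   read b → write b, move R, go to C
C | bb[b]bbc   read b → write b, move S, go to B
B | bb[b]bbc   read b → write b, move R, go to C
C | bbb[b]bc   read b → write b, move S, go to B
B | bbb[b]bc   read b → write b, move R, go to C
C | bbbb[b]c   read b → write b, move S, go to B
B | bbbb[b]c   read b → write b, move R, go to C
C | bbbbb[c]
The non-blank tape span at halt is bbbbbc.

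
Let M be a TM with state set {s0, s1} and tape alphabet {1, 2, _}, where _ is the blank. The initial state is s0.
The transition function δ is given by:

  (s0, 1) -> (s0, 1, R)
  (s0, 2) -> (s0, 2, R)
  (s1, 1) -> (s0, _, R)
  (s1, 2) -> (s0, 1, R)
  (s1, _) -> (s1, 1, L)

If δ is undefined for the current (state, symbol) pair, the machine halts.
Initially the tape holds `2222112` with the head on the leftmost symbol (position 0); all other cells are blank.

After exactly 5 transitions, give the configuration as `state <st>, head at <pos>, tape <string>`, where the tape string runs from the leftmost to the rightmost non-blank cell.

state s0, head at 5, tape 2222112

state=s0 head=0 tape=[2]222112   (s0,2)→(s0,2,R)
state=s0 head=1 tape=2[2]22112   (s0,2)→(s0,2,R)
state=s0 head=2 tape=22[2]2112   (s0,2)→(s0,2,R)
state=s0 head=3 tape=222[2]112   (s0,2)→(s0,2,R)
state=s0 head=4 tape=2222[1]12   (s0,1)→(s0,1,R)
state=s0 head=5 tape=22221[1]2
After 5 steps: state s0, head at 5, tape 2222112.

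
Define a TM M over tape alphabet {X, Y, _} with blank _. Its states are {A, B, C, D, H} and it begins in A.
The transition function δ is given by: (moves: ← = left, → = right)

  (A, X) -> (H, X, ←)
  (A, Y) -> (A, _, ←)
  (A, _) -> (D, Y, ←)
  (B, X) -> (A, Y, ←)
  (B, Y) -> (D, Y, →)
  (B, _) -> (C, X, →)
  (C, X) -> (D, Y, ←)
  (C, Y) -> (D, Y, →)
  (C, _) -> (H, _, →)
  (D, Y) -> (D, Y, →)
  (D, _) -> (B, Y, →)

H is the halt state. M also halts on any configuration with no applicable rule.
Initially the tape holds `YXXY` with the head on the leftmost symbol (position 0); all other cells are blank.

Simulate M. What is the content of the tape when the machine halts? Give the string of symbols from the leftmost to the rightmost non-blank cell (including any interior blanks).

YYYX_YXY

A | ____[Y]XXY   read Y → write _, move ←, go to A
A | ___[_]_XXY   read _ → write Y, move ←, go to D
D | __[_]Y_XXY   read _ → write Y, move →, go to B
B | __Y[Y]_XXY   read Y → write Y, move →, go to D
D | __YY[_]XXY   read _ → write Y, move →, go to B
B | __YYY[X]XY   read X → write Y, move ←, go to A
A | __YY[Y]YXY   read Y → write _, move ←, go to A
A | __Y[Y]_YXY   read Y → write _, move ←, go to A
A | __[Y]__YXY   read Y → write _, move ←, go to A
A | _[_]___YXY   read _ → write Y, move ←, go to D
D | [_]Y___YXY   read _ → write Y, move →, go to B
B | Y[Y]___YXY   read Y → write Y, move →, go to D
D | YY[_]__YXY   read _ → write Y, move →, go to B
B | YYY[_]_YXY   read _ → write X, move →, go to C
C | YYYX[_]YXY   read _ → write _, move →, go to H
H | YYYX_[Y]XY
The non-blank tape span at halt is YYYX_YXY.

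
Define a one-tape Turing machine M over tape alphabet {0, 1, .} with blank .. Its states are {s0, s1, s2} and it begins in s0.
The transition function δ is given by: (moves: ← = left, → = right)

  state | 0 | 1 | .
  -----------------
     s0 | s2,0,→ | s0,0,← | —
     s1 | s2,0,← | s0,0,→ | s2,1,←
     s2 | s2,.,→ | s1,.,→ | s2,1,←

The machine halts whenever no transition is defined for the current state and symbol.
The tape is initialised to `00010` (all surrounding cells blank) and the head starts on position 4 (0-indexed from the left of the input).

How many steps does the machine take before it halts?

27

s0 | 0001[0].....   read 0 → write 0, move →, go to s2
s2 | 00010[.]....   read . → write 1, move ←, go to s2
s2 | 0001[0]1....   read 0 → write ., move →, go to s2
s2 | 0001.[1]....   read 1 → write ., move →, go to s1
s1 | 0001..[.]...   read . → write 1, move ←, go to s2
s2 | 0001.[.]1...   read . → write 1, move ←, go to s2
s2 | 0001[.]11...   read . → write 1, move ←, go to s2
s2 | 000[1]111...   read 1 → write ., move →, go to s1
s1 | 000.[1]11...   read 1 → write 0, move →, go to s0
s0 | 000.0[1]1...   read 1 → write 0, move ←, go to s0
s0 | 000.[0]01...   read 0 → write 0, move →, go to s2
s2 | 000.0[0]1...   read 0 → write ., move →, go to s2
s2 | 000.0.[1]...   read 1 → write ., move →, go to s1
s1 | 000.0..[.]..   read . → write 1, move ←, go to s2
s2 | 000.0.[.]1..   read . → write 1, move ←, go to s2
s2 | 000.0[.]11..   read . → write 1, move ←, go to s2
s2 | 000.[0]111..   read 0 → write ., move →, go to s2
s2 | 000..[1]11..   read 1 → write ., move →, go to s1
s1 | 000...[1]1..   read 1 → write 0, move →, go to s0
s0 | 000...0[1]..   read 1 → write 0, move ←, go to s0
s0 | 000...[0]0..   read 0 → write 0, move →, go to s2
s2 | 000...0[0]..   read 0 → write ., move →, go to s2
s2 | 000...0.[.].   read . → write 1, move ←, go to s2
s2 | 000...0[.]1.   read . → write 1, move ←, go to s2
s2 | 000...[0]11.   read 0 → write ., move →, go to s2
s2 | 000....[1]1.   read 1 → write ., move →, go to s1
s1 | 000.....[1].   read 1 → write 0, move →, go to s0
s0 | 000.....0[.]
M halts after 27 transitions.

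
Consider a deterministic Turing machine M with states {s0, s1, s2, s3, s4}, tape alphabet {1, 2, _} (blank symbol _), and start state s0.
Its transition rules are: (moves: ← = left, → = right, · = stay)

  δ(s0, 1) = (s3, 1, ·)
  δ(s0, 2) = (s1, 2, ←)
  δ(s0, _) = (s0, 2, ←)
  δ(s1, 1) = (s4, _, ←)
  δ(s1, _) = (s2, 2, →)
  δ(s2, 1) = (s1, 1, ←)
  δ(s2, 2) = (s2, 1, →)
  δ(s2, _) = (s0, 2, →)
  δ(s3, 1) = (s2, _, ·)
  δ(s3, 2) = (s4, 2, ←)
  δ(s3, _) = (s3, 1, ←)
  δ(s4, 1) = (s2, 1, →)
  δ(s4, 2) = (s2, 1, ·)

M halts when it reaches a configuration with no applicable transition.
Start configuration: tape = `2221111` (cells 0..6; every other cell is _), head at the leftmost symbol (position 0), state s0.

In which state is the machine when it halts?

state=s0 head=0 tape=_[2]221111_   (s0,2)→(s1,2,←)
state=s1 head=-1 tape=[_]2221111_   (s1,_)→(s2,2,→)
state=s2 head=0 tape=2[2]221111_   (s2,2)→(s2,1,→)
state=s2 head=1 tape=21[2]21111_   (s2,2)→(s2,1,→)
state=s2 head=2 tape=211[2]1111_   (s2,2)→(s2,1,→)
state=s2 head=3 tape=2111[1]111_   (s2,1)→(s1,1,←)
state=s1 head=2 tape=211[1]1111_   (s1,1)→(s4,_,←)
state=s4 head=1 tape=21[1]_1111_   (s4,1)→(s2,1,→)
state=s2 head=2 tape=211[_]1111_   (s2,_)→(s0,2,→)
state=s0 head=3 tape=2112[1]111_   (s0,1)→(s3,1,·)
state=s3 head=3 tape=2112[1]111_   (s3,1)→(s2,_,·)
state=s2 head=3 tape=2112[_]111_   (s2,_)→(s0,2,→)
state=s0 head=4 tape=21122[1]11_   (s0,1)→(s3,1,·)
state=s3 head=4 tape=21122[1]11_   (s3,1)→(s2,_,·)
state=s2 head=4 tape=21122[_]11_   (s2,_)→(s0,2,→)
state=s0 head=5 tape=211222[1]1_   (s0,1)→(s3,1,·)
state=s3 head=5 tape=211222[1]1_   (s3,1)→(s2,_,·)
state=s2 head=5 tape=211222[_]1_   (s2,_)→(s0,2,→)
state=s0 head=6 tape=2112222[1]_   (s0,1)→(s3,1,·)
state=s3 head=6 tape=2112222[1]_   (s3,1)→(s2,_,·)
state=s2 head=6 tape=2112222[_]_   (s2,_)→(s0,2,→)
state=s0 head=7 tape=21122222[_]   (s0,_)→(s0,2,←)
state=s0 head=6 tape=2112222[2]2   (s0,2)→(s1,2,←)
state=s1 head=5 tape=211222[2]22
No transition is defined for (s1, 2); M halts in state s1.

s1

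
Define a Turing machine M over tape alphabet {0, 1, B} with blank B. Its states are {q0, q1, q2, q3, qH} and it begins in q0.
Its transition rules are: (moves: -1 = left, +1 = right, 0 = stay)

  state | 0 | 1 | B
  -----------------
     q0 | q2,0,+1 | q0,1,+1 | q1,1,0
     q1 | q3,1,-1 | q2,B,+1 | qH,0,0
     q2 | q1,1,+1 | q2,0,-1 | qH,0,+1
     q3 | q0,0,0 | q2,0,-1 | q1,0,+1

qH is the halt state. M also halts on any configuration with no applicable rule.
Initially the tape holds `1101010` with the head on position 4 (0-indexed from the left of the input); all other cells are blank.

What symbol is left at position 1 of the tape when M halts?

state=q0 head=4 tape=B1101[0]10   (q0,0)→(q2,0,+1)
state=q2 head=5 tape=B11010[1]0   (q2,1)→(q2,0,-1)
state=q2 head=4 tape=B1101[0]00   (q2,0)→(q1,1,+1)
state=q1 head=5 tape=B11011[0]0   (q1,0)→(q3,1,-1)
state=q3 head=4 tape=B1101[1]10   (q3,1)→(q2,0,-1)
state=q2 head=3 tape=B110[1]010   (q2,1)→(q2,0,-1)
state=q2 head=2 tape=B11[0]0010   (q2,0)→(q1,1,+1)
state=q1 head=3 tape=B111[0]010   (q1,0)→(q3,1,-1)
state=q3 head=2 tape=B11[1]1010   (q3,1)→(q2,0,-1)
state=q2 head=1 tape=B1[1]01010   (q2,1)→(q2,0,-1)
state=q2 head=0 tape=B[1]001010   (q2,1)→(q2,0,-1)
state=q2 head=-1 tape=[B]0001010   (q2,B)→(qH,0,+1)
state=qH head=0 tape=0[0]001010
Cell 1 holds 0 when M halts.

0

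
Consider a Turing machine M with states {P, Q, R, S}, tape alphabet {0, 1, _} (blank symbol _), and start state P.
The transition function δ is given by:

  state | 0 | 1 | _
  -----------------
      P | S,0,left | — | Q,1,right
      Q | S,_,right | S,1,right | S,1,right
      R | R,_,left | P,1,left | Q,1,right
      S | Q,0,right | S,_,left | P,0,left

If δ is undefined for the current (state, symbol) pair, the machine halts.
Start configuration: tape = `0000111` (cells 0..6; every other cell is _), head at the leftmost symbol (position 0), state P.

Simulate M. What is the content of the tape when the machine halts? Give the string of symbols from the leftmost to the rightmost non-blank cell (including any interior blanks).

state=P head=0 tape=__[0]000111   (P,0)→(S,0,left)
state=S head=-1 tape=_[_]0000111   (S,_)→(P,0,left)
state=P head=-2 tape=[_]00000111   (P,_)→(Q,1,right)
state=Q head=-1 tape=1[0]0000111   (Q,0)→(S,_,right)
state=S head=0 tape=1_[0]000111   (S,0)→(Q,0,right)
state=Q head=1 tape=1_0[0]00111   (Q,0)→(S,_,right)
state=S head=2 tape=1_0_[0]0111   (S,0)→(Q,0,right)
state=Q head=3 tape=1_0_0[0]111   (Q,0)→(S,_,right)
state=S head=4 tape=1_0_0_[1]11   (S,1)→(S,_,left)
state=S head=3 tape=1_0_0[_]_11   (S,_)→(P,0,left)
state=P head=2 tape=1_0_[0]0_11   (P,0)→(S,0,left)
state=S head=1 tape=1_0[_]00_11   (S,_)→(P,0,left)
state=P head=0 tape=1_[0]000_11   (P,0)→(S,0,left)
state=S head=-1 tape=1[_]0000_11   (S,_)→(P,0,left)
state=P head=-2 tape=[1]00000_11
The non-blank tape span at halt is 100000_11.

100000_11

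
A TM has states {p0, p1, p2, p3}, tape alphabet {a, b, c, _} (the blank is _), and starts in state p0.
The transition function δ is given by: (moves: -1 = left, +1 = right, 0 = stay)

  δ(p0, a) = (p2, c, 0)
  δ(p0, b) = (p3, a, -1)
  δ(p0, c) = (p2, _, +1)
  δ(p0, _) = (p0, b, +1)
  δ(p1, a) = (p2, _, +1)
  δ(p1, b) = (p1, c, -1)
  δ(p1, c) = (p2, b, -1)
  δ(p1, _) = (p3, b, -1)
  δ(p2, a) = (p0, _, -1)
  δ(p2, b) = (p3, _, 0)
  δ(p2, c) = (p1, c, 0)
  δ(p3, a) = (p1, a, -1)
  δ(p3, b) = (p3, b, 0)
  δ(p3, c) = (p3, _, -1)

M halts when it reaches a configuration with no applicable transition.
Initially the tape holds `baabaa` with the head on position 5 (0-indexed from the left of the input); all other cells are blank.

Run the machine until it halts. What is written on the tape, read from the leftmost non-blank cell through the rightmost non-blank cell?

bb_b_b

state=p0 head=5 tape=baaba[a]   (p0,a)→(p2,c,0)
state=p2 head=5 tape=baaba[c]   (p2,c)→(p1,c,0)
state=p1 head=5 tape=baaba[c]   (p1,c)→(p2,b,-1)
state=p2 head=4 tape=baab[a]b   (p2,a)→(p0,_,-1)
state=p0 head=3 tape=baa[b]_b   (p0,b)→(p3,a,-1)
state=p3 head=2 tape=ba[a]a_b   (p3,a)→(p1,a,-1)
state=p1 head=1 tape=b[a]aa_b   (p1,a)→(p2,_,+1)
state=p2 head=2 tape=b_[a]a_b   (p2,a)→(p0,_,-1)
state=p0 head=1 tape=b[_]_a_b   (p0,_)→(p0,b,+1)
state=p0 head=2 tape=bb[_]a_b   (p0,_)→(p0,b,+1)
state=p0 head=3 tape=bbb[a]_b   (p0,a)→(p2,c,0)
state=p2 head=3 tape=bbb[c]_b   (p2,c)→(p1,c,0)
state=p1 head=3 tape=bbb[c]_b   (p1,c)→(p2,b,-1)
state=p2 head=2 tape=bb[b]b_b   (p2,b)→(p3,_,0)
state=p3 head=2 tape=bb[_]b_b
The non-blank tape span at halt is bb_b_b.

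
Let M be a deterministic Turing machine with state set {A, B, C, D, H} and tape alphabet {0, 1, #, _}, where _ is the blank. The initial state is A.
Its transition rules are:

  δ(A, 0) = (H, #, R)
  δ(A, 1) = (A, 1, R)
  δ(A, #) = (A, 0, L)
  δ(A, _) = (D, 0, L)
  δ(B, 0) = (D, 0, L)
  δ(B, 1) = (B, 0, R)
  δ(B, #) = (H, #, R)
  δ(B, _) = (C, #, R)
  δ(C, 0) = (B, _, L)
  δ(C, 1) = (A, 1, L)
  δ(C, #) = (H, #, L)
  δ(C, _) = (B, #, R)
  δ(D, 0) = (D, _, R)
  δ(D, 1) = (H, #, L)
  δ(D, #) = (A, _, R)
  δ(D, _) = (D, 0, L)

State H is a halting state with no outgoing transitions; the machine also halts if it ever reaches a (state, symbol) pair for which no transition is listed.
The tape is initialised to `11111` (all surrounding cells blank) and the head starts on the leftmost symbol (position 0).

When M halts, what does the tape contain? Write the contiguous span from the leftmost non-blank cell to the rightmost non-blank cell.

1111#0

A | [1]1111_   read 1 → write 1, move R, go to A
A | 1[1]111_   read 1 → write 1, move R, go to A
A | 11[1]11_   read 1 → write 1, move R, go to A
A | 111[1]1_   read 1 → write 1, move R, go to A
A | 1111[1]_   read 1 → write 1, move R, go to A
A | 11111[_]   read _ → write 0, move L, go to D
D | 1111[1]0   read 1 → write #, move L, go to H
H | 111[1]#0
The non-blank tape span at halt is 1111#0.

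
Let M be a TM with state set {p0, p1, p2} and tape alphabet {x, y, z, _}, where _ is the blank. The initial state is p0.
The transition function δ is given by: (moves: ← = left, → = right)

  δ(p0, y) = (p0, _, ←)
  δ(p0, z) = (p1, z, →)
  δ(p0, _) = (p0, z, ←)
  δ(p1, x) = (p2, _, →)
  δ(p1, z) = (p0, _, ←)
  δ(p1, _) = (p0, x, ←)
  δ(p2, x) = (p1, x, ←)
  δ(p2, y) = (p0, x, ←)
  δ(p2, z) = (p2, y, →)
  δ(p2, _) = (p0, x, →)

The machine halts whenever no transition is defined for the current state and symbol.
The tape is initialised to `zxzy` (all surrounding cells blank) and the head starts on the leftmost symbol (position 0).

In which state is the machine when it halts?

state=p0 head=0 tape=[z]xzy   (p0,z)→(p1,z,→)
state=p1 head=1 tape=z[x]zy   (p1,x)→(p2,_,→)
state=p2 head=2 tape=z_[z]y   (p2,z)→(p2,y,→)
state=p2 head=3 tape=z_y[y]   (p2,y)→(p0,x,←)
state=p0 head=2 tape=z_[y]x   (p0,y)→(p0,_,←)
state=p0 head=1 tape=z[_]_x   (p0,_)→(p0,z,←)
state=p0 head=0 tape=[z]z_x   (p0,z)→(p1,z,→)
state=p1 head=1 tape=z[z]_x   (p1,z)→(p0,_,←)
state=p0 head=0 tape=[z]__x   (p0,z)→(p1,z,→)
state=p1 head=1 tape=z[_]_x   (p1,_)→(p0,x,←)
state=p0 head=0 tape=[z]x_x   (p0,z)→(p1,z,→)
state=p1 head=1 tape=z[x]_x   (p1,x)→(p2,_,→)
state=p2 head=2 tape=z_[_]x   (p2,_)→(p0,x,→)
state=p0 head=3 tape=z_x[x]
No transition is defined for (p0, x); M halts in state p0.

p0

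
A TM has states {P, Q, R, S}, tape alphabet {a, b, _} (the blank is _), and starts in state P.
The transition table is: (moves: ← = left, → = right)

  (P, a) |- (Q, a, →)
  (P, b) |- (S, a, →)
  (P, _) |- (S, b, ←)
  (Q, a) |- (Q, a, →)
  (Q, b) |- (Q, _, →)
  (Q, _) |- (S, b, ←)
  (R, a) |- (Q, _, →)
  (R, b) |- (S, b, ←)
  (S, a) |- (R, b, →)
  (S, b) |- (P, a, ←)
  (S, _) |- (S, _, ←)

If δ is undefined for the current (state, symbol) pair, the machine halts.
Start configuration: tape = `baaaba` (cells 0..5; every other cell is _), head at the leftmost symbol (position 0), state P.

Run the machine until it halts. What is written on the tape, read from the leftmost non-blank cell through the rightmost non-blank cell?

aa_a_b_b

state=P head=0 tape=[b]aaaba__   (P,b)→(S,a,→)
state=S head=1 tape=a[a]aaba__   (S,a)→(R,b,→)
state=R head=2 tape=ab[a]aba__   (R,a)→(Q,_,→)
state=Q head=3 tape=ab_[a]ba__   (Q,a)→(Q,a,→)
state=Q head=4 tape=ab_a[b]a__   (Q,b)→(Q,_,→)
state=Q head=5 tape=ab_a_[a]__   (Q,a)→(Q,a,→)
state=Q head=6 tape=ab_a_a[_]_   (Q,_)→(S,b,←)
state=S head=5 tape=ab_a_[a]b_   (S,a)→(R,b,→)
state=R head=6 tape=ab_a_b[b]_   (R,b)→(S,b,←)
state=S head=5 tape=ab_a_[b]b_   (S,b)→(P,a,←)
state=P head=4 tape=ab_a[_]ab_   (P,_)→(S,b,←)
state=S head=3 tape=ab_[a]bab_   (S,a)→(R,b,→)
state=R head=4 tape=ab_b[b]ab_   (R,b)→(S,b,←)
state=S head=3 tape=ab_[b]bab_   (S,b)→(P,a,←)
state=P head=2 tape=ab[_]abab_   (P,_)→(S,b,←)
state=S head=1 tape=a[b]babab_   (S,b)→(P,a,←)
state=P head=0 tape=[a]ababab_   (P,a)→(Q,a,→)
state=Q head=1 tape=a[a]babab_   (Q,a)→(Q,a,→)
state=Q head=2 tape=aa[b]abab_   (Q,b)→(Q,_,→)
state=Q head=3 tape=aa_[a]bab_   (Q,a)→(Q,a,→)
state=Q head=4 tape=aa_a[b]ab_   (Q,b)→(Q,_,→)
state=Q head=5 tape=aa_a_[a]b_   (Q,a)→(Q,a,→)
state=Q head=6 tape=aa_a_a[b]_   (Q,b)→(Q,_,→)
state=Q head=7 tape=aa_a_a_[_]   (Q,_)→(S,b,←)
state=S head=6 tape=aa_a_a[_]b   (S,_)→(S,_,←)
state=S head=5 tape=aa_a_[a]_b   (S,a)→(R,b,→)
state=R head=6 tape=aa_a_b[_]b
The non-blank tape span at halt is aa_a_b_b.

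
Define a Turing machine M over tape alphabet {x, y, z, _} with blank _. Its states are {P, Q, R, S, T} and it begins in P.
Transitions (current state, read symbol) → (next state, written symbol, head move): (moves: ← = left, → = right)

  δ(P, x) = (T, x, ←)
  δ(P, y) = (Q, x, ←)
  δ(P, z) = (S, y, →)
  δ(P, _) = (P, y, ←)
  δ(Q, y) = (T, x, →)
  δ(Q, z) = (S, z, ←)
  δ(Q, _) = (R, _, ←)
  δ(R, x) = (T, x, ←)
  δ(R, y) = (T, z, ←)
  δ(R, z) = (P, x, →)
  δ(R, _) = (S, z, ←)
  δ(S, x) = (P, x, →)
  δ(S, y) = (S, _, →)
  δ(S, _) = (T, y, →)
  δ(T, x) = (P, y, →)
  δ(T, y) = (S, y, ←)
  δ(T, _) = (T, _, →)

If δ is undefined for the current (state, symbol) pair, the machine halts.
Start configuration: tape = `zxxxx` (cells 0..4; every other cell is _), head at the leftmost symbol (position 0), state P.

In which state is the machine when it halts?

Q

P | [z]xxxx__   read z → write y, move →, go to S
S | y[x]xxx__   read x → write x, move →, go to P
P | yx[x]xx__   read x → write x, move ←, go to T
T | y[x]xxx__   read x → write y, move →, go to P
P | yy[x]xx__   read x → write x, move ←, go to T
T | y[y]xxx__   read y → write y, move ←, go to S
S | [y]yxxx__   read y → write _, move →, go to S
S | _[y]xxx__   read y → write _, move →, go to S
S | __[x]xx__   read x → write x, move →, go to P
P | __x[x]x__   read x → write x, move ←, go to T
T | __[x]xx__   read x → write y, move →, go to P
P | __y[x]x__   read x → write x, move ←, go to T
T | __[y]xx__   read y → write y, move ←, go to S
S | _[_]yxx__   read _ → write y, move →, go to T
T | _y[y]xx__   read y → write y, move ←, go to S
S | _[y]yxx__   read y → write _, move →, go to S
S | __[y]xx__   read y → write _, move →, go to S
S | ___[x]x__   read x → write x, move →, go to P
P | ___x[x]__   read x → write x, move ←, go to T
T | ___[x]x__   read x → write y, move →, go to P
P | ___y[x]__   read x → write x, move ←, go to T
T | ___[y]x__   read y → write y, move ←, go to S
S | __[_]yx__   read _ → write y, move →, go to T
T | __y[y]x__   read y → write y, move ←, go to S
S | __[y]yx__   read y → write _, move →, go to S
S | ___[y]x__   read y → write _, move →, go to S
S | ____[x]__   read x → write x, move →, go to P
P | ____x[_]_   read _ → write y, move ←, go to P
P | ____[x]y_   read x → write x, move ←, go to T
T | ___[_]xy_   read _ → write _, move →, go to T
T | ____[x]y_   read x → write y, move →, go to P
P | ____y[y]_   read y → write x, move ←, go to Q
Q | ____[y]x_   read y → write x, move →, go to T
T | ____x[x]_   read x → write y, move →, go to P
P | ____xy[_]   read _ → write y, move ←, go to P
P | ____x[y]y   read y → write x, move ←, go to Q
Q | ____[x]xy
No transition is defined for (Q, x); M halts in state Q.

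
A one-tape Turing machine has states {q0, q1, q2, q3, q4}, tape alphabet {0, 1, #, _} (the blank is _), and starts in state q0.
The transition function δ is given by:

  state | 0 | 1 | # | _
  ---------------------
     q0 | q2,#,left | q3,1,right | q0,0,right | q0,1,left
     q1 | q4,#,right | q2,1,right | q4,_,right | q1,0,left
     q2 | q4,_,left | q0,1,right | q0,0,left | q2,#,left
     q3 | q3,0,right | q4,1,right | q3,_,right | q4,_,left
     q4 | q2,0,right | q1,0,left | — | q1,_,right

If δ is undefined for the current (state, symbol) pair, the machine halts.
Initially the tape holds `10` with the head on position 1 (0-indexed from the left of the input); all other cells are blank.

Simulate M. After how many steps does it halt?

14

q0 | 1[0]__   read 0 → write #, move left, go to q2
q2 | [1]#__   read 1 → write 1, move right, go to q0
q0 | 1[#]__   read # → write 0, move right, go to q0
q0 | 10[_]_   read _ → write 1, move left, go to q0
q0 | 1[0]1_   read 0 → write #, move left, go to q2
q2 | [1]#1_   read 1 → write 1, move right, go to q0
q0 | 1[#]1_   read # → write 0, move right, go to q0
q0 | 10[1]_   read 1 → write 1, move right, go to q3
q3 | 101[_]   read _ → write _, move left, go to q4
q4 | 10[1]_   read 1 → write 0, move left, go to q1
q1 | 1[0]0_   read 0 → write #, move right, go to q4
q4 | 1#[0]_   read 0 → write 0, move right, go to q2
q2 | 1#0[_]   read _ → write #, move left, go to q2
q2 | 1#[0]#   read 0 → write _, move left, go to q4
q4 | 1[#]_#
M halts after 14 transitions.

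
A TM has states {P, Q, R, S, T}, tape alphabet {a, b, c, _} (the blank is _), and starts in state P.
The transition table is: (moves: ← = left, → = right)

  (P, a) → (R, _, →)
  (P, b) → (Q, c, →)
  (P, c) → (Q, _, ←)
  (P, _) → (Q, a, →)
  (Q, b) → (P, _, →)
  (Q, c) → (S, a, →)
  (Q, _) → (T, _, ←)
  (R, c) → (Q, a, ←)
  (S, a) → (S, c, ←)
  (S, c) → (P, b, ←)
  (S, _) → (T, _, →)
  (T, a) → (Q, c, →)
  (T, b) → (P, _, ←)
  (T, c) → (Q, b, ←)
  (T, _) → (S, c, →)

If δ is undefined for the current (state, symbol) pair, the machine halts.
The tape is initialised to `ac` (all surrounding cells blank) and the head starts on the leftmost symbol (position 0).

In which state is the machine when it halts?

S

P | ___[a]c_   read a → write _, move →, go to R
R | ____[c]_   read c → write a, move ←, go to Q
Q | ___[_]a_   read _ → write _, move ←, go to T
T | __[_]_a_   read _ → write c, move →, go to S
S | __c[_]a_   read _ → write _, move →, go to T
T | __c_[a]_   read a → write c, move →, go to Q
Q | __c_c[_]   read _ → write _, move ←, go to T
T | __c_[c]_   read c → write b, move ←, go to Q
Q | __c[_]b_   read _ → write _, move ←, go to T
T | __[c]_b_   read c → write b, move ←, go to Q
Q | _[_]b_b_   read _ → write _, move ←, go to T
T | [_]_b_b_   read _ → write c, move →, go to S
S | c[_]b_b_   read _ → write _, move →, go to T
T | c_[b]_b_   read b → write _, move ←, go to P
P | c[_]__b_   read _ → write a, move →, go to Q
Q | ca[_]_b_   read _ → write _, move ←, go to T
T | c[a]__b_   read a → write c, move →, go to Q
Q | cc[_]_b_   read _ → write _, move ←, go to T
T | c[c]__b_   read c → write b, move ←, go to Q
Q | [c]b__b_   read c → write a, move →, go to S
S | a[b]__b_
No transition is defined for (S, b); M halts in state S.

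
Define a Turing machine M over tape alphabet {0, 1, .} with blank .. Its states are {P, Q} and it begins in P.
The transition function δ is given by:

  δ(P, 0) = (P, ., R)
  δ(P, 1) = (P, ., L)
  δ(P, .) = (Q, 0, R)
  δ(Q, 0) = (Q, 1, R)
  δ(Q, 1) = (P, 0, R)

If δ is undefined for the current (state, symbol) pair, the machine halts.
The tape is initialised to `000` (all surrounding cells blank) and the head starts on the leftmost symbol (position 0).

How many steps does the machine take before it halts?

P | [0]00..   read 0 → write ., move R, go to P
P | .[0]0..   read 0 → write ., move R, go to P
P | ..[0]..   read 0 → write ., move R, go to P
P | ...[.].   read . → write 0, move R, go to Q
Q | ...0[.]
M halts after 4 transitions.

4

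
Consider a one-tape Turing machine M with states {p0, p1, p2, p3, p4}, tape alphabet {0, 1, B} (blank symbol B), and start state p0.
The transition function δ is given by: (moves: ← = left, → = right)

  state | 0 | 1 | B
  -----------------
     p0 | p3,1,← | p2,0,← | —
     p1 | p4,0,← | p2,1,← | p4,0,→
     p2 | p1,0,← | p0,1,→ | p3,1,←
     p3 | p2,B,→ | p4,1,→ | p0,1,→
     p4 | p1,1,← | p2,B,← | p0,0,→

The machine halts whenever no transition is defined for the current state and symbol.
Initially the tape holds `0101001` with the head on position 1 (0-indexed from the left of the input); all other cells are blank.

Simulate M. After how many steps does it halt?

15

state=p0 head=1 tape=BB0[1]01001   (p0,1)→(p2,0,←)
state=p2 head=0 tape=BB[0]001001   (p2,0)→(p1,0,←)
state=p1 head=-1 tape=B[B]0001001   (p1,B)→(p4,0,→)
state=p4 head=0 tape=B0[0]001001   (p4,0)→(p1,1,←)
state=p1 head=-1 tape=B[0]1001001   (p1,0)→(p4,0,←)
state=p4 head=-2 tape=[B]01001001   (p4,B)→(p0,0,→)
state=p0 head=-1 tape=0[0]1001001   (p0,0)→(p3,1,←)
state=p3 head=-2 tape=[0]11001001   (p3,0)→(p2,B,→)
state=p2 head=-1 tape=B[1]1001001   (p2,1)→(p0,1,→)
state=p0 head=0 tape=B1[1]001001   (p0,1)→(p2,0,←)
state=p2 head=-1 tape=B[1]0001001   (p2,1)→(p0,1,→)
state=p0 head=0 tape=B1[0]001001   (p0,0)→(p3,1,←)
state=p3 head=-1 tape=B[1]1001001   (p3,1)→(p4,1,→)
state=p4 head=0 tape=B1[1]001001   (p4,1)→(p2,B,←)
state=p2 head=-1 tape=B[1]B001001   (p2,1)→(p0,1,→)
state=p0 head=0 tape=B1[B]001001
M halts after 15 transitions.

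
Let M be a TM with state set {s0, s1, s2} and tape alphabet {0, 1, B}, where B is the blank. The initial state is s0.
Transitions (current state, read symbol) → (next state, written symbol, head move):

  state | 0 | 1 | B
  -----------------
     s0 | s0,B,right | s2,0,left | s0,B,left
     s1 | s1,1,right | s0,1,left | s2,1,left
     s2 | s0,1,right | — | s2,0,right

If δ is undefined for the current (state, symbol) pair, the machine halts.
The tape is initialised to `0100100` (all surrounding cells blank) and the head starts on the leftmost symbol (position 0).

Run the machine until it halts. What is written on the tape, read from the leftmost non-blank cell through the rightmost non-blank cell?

010

state=s0 head=0 tape=[0]100100B   (s0,0)→(s0,B,right)
state=s0 head=1 tape=B[1]00100B   (s0,1)→(s2,0,left)
state=s2 head=0 tape=[B]000100B   (s2,B)→(s2,0,right)
state=s2 head=1 tape=0[0]00100B   (s2,0)→(s0,1,right)
state=s0 head=2 tape=01[0]0100B   (s0,0)→(s0,B,right)
state=s0 head=3 tape=01B[0]100B   (s0,0)→(s0,B,right)
state=s0 head=4 tape=01BB[1]00B   (s0,1)→(s2,0,left)
state=s2 head=3 tape=01B[B]000B   (s2,B)→(s2,0,right)
state=s2 head=4 tape=01B0[0]00B   (s2,0)→(s0,1,right)
state=s0 head=5 tape=01B01[0]0B   (s0,0)→(s0,B,right)
state=s0 head=6 tape=01B01B[0]B   (s0,0)→(s0,B,right)
state=s0 head=7 tape=01B01BB[B]   (s0,B)→(s0,B,left)
state=s0 head=6 tape=01B01B[B]B   (s0,B)→(s0,B,left)
state=s0 head=5 tape=01B01[B]BB   (s0,B)→(s0,B,left)
state=s0 head=4 tape=01B0[1]BBB   (s0,1)→(s2,0,left)
state=s2 head=3 tape=01B[0]0BBB   (s2,0)→(s0,1,right)
state=s0 head=4 tape=01B1[0]BBB   (s0,0)→(s0,B,right)
state=s0 head=5 tape=01B1B[B]BB   (s0,B)→(s0,B,left)
state=s0 head=4 tape=01B1[B]BBB   (s0,B)→(s0,B,left)
state=s0 head=3 tape=01B[1]BBBB   (s0,1)→(s2,0,left)
state=s2 head=2 tape=01[B]0BBBB   (s2,B)→(s2,0,right)
state=s2 head=3 tape=010[0]BBBB   (s2,0)→(s0,1,right)
state=s0 head=4 tape=0101[B]BBB   (s0,B)→(s0,B,left)
state=s0 head=3 tape=010[1]BBBB   (s0,1)→(s2,0,left)
state=s2 head=2 tape=01[0]0BBBB   (s2,0)→(s0,1,right)
state=s0 head=3 tape=011[0]BBBB   (s0,0)→(s0,B,right)
state=s0 head=4 tape=011B[B]BBB   (s0,B)→(s0,B,left)
state=s0 head=3 tape=011[B]BBBB   (s0,B)→(s0,B,left)
state=s0 head=2 tape=01[1]BBBBB   (s0,1)→(s2,0,left)
state=s2 head=1 tape=0[1]0BBBBB
The non-blank tape span at halt is 010.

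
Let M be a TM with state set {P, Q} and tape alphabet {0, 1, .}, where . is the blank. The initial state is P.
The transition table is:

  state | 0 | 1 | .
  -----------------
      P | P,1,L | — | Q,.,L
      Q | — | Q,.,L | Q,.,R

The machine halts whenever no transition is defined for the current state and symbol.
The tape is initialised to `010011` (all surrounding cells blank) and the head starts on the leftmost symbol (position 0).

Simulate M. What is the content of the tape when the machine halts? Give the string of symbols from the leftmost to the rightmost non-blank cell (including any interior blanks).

P | ..[0]10011   read 0 → write 1, move L, go to P
P | .[.]110011   read . → write ., move L, go to Q
Q | [.].110011   read . → write ., move R, go to Q
Q | .[.]110011   read . → write ., move R, go to Q
Q | ..[1]10011   read 1 → write ., move L, go to Q
Q | .[.].10011   read . → write ., move R, go to Q
Q | ..[.]10011   read . → write ., move R, go to Q
Q | ...[1]0011   read 1 → write ., move L, go to Q
Q | ..[.].0011   read . → write ., move R, go to Q
Q | ...[.]0011   read . → write ., move R, go to Q
Q | ....[0]011
The non-blank tape span at halt is 0011.

0011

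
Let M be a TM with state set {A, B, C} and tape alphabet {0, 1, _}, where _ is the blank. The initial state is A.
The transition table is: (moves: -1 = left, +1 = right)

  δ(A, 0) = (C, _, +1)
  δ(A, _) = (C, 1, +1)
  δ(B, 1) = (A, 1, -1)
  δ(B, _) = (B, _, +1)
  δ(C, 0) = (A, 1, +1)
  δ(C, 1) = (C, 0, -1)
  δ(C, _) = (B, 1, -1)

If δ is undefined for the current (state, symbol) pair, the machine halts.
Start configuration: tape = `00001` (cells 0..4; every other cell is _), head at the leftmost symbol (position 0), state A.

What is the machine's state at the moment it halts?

A

state=A head=0 tape=[0]0001   (A,0)→(C,_,+1)
state=C head=1 tape=_[0]001   (C,0)→(A,1,+1)
state=A head=2 tape=_1[0]01   (A,0)→(C,_,+1)
state=C head=3 tape=_1_[0]1   (C,0)→(A,1,+1)
state=A head=4 tape=_1_1[1]
No transition is defined for (A, 1); M halts in state A.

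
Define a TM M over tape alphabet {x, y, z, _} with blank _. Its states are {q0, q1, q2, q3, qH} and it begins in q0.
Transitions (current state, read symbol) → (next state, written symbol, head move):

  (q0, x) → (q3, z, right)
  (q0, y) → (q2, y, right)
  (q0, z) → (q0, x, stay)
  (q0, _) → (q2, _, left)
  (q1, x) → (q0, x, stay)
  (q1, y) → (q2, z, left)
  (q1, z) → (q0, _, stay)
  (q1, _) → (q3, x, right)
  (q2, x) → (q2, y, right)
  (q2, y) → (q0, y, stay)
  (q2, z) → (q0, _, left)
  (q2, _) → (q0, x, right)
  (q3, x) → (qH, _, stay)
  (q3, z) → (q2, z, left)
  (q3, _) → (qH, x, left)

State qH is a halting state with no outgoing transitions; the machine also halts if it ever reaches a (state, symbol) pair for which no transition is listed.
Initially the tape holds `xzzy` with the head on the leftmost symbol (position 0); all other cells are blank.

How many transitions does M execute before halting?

17

state=q0 head=0 tape=__[x]zzy   (q0,x)→(q3,z,right)
state=q3 head=1 tape=__z[z]zy   (q3,z)→(q2,z,left)
state=q2 head=0 tape=__[z]zzy   (q2,z)→(q0,_,left)
state=q0 head=-1 tape=_[_]_zzy   (q0,_)→(q2,_,left)
state=q2 head=-2 tape=[_]__zzy   (q2,_)→(q0,x,right)
state=q0 head=-1 tape=x[_]_zzy   (q0,_)→(q2,_,left)
state=q2 head=-2 tape=[x]__zzy   (q2,x)→(q2,y,right)
state=q2 head=-1 tape=y[_]_zzy   (q2,_)→(q0,x,right)
state=q0 head=0 tape=yx[_]zzy   (q0,_)→(q2,_,left)
state=q2 head=-1 tape=y[x]_zzy   (q2,x)→(q2,y,right)
state=q2 head=0 tape=yy[_]zzy   (q2,_)→(q0,x,right)
state=q0 head=1 tape=yyx[z]zy   (q0,z)→(q0,x,stay)
state=q0 head=1 tape=yyx[x]zy   (q0,x)→(q3,z,right)
state=q3 head=2 tape=yyxz[z]y   (q3,z)→(q2,z,left)
state=q2 head=1 tape=yyx[z]zy   (q2,z)→(q0,_,left)
state=q0 head=0 tape=yy[x]_zy   (q0,x)→(q3,z,right)
state=q3 head=1 tape=yyz[_]zy   (q3,_)→(qH,x,left)
state=qH head=0 tape=yy[z]xzy
M halts after 17 transitions.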